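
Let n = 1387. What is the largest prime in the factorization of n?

1387 = 19 · 73
73 is prime.
So 1387 = 19 · 73; the largest prime factor is 73.

73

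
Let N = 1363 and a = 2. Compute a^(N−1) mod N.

361

2^1 ≡ 2 (mod 1363)
2^2 ≡ 2^2 = 4 ≡ 4 (mod 1363)
2^4 ≡ 4^2 = 16 ≡ 16 (mod 1363)
2^8 ≡ 16^2 = 256 ≡ 256 (mod 1363)
2^16 ≡ 256^2 = 65536 ≡ 112 (mod 1363)
2^32 ≡ 112^2 = 12544 ≡ 277 (mod 1363)
2^64 ≡ 277^2 = 76729 ≡ 401 (mod 1363)
2^128 ≡ 401^2 = 160801 ≡ 1330 (mod 1363)
2^256 ≡ 1330^2 = 1768900 ≡ 1089 (mod 1363)
2^512 ≡ 1089^2 = 1185921 ≡ 111 (mod 1363)
2^1024 ≡ 111^2 = 12321 ≡ 54 (mod 1363)
1362 = 1024 + 256 + 64 + 16 + 2 in binary powers of 2.
So 2^1362 ≡ 54 · 1089 · 401 · 112 · 4 ≡ 361 (mod 1363).
Since 361 ≠ 1, base 2 is a Fermat witness: 1363 is composite.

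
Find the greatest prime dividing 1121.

59

1121 = 19 · 59
59 is prime.
So 1121 = 19 · 59; the largest prime factor is 59.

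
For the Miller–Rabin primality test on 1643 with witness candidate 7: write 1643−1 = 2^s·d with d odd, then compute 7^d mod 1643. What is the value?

1643 − 1 = 1642 = 2^1 · 821, so d = 821.
7^1 ≡ 7 (mod 1643)
7^2 ≡ 7^2 = 49 ≡ 49 (mod 1643)
7^4 ≡ 49^2 = 2401 ≡ 758 (mod 1643)
7^8 ≡ 758^2 = 574564 ≡ 1157 (mod 1643)
7^16 ≡ 1157^2 = 1338649 ≡ 1247 (mod 1643)
7^32 ≡ 1247^2 = 1555009 ≡ 731 (mod 1643)
7^64 ≡ 731^2 = 534361 ≡ 386 (mod 1643)
7^128 ≡ 386^2 = 148996 ≡ 1126 (mod 1643)
7^256 ≡ 1126^2 = 1267876 ≡ 1123 (mod 1643)
7^512 ≡ 1123^2 = 1261129 ≡ 948 (mod 1643)
821 = 512 + 256 + 32 + 16 + 4 + 1 in binary powers of 2.
So 7^821 ≡ 948 · 1123 · 731 · 1247 · 758 · 7 ≡ 640 (mod 1643).
Squaring chain: 640; never reaches −1, so base 7 is a Miller–Rabin witness that 1643 is composite.

640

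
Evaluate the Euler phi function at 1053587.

1018368

Factor: 1053587 = 53 · 103 · 193.
φ(1053587) = (53−1) · (103−1) · (193−1) = 52 · 102 · 192 = 1018368.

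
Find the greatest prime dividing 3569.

83

3569 = 43 · 83
83 is prime.
So 3569 = 43 · 83; the largest prime factor is 83.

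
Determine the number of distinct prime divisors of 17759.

17759 = 7 · 2537
2537 = 43 · 59
17759 = 7 · 43 · 59, which has 3 distinct prime factors.

3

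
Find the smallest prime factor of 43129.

17

43129 is odd.
Digit sum 19, not divisible by 3.
Ends in 9: not divisible by 5.
7: 43129 = 7·6161 + 2
11: 43129 = 11·3920 + 9
13: 43129 = 13·3317 + 8
17: 43129 = 17·2537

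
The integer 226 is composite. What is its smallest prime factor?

226 is even: 2 divides it.

2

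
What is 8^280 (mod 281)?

1

8^1 ≡ 8 (mod 281)
8^2 ≡ 8^2 = 64 ≡ 64 (mod 281)
8^4 ≡ 64^2 = 4096 ≡ 162 (mod 281)
8^8 ≡ 162^2 = 26244 ≡ 111 (mod 281)
8^16 ≡ 111^2 = 12321 ≡ 238 (mod 281)
8^32 ≡ 238^2 = 56644 ≡ 163 (mod 281)
8^64 ≡ 163^2 = 26569 ≡ 155 (mod 281)
8^128 ≡ 155^2 = 24025 ≡ 140 (mod 281)
8^256 ≡ 140^2 = 19600 ≡ 211 (mod 281)
280 = 256 + 16 + 8 in binary powers of 2.
So 8^280 ≡ 211 · 238 · 111 ≡ 1 (mod 281).
Since the result is 1, base 8 gives no evidence that 281 is composite.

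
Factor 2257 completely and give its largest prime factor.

2257 = 37 · 61
61 is prime.
So 2257 = 37 · 61; the largest prime factor is 61.

61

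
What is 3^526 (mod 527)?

121

3^1 ≡ 3 (mod 527)
3^2 ≡ 3^2 = 9 ≡ 9 (mod 527)
3^4 ≡ 9^2 = 81 ≡ 81 (mod 527)
3^8 ≡ 81^2 = 6561 ≡ 237 (mod 527)
3^16 ≡ 237^2 = 56169 ≡ 307 (mod 527)
3^32 ≡ 307^2 = 94249 ≡ 443 (mod 527)
3^64 ≡ 443^2 = 196249 ≡ 205 (mod 527)
3^128 ≡ 205^2 = 42025 ≡ 392 (mod 527)
3^256 ≡ 392^2 = 153664 ≡ 307 (mod 527)
3^512 ≡ 307^2 = 94249 ≡ 443 (mod 527)
526 = 512 + 8 + 4 + 2 in binary powers of 2.
So 3^526 ≡ 443 · 237 · 81 · 9 ≡ 121 (mod 527).
Since 121 ≠ 1, base 3 is a Fermat witness: 527 is composite.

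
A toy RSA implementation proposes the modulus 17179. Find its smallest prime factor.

41

17179 is odd.
Digit sum 25, not divisible by 3.
Ends in 9: not divisible by 5.
7: 17179 = 7·2454 + 1
11: 17179 = 11·1561 + 8
13: 17179 = 13·1321 + 6
17: 17179 = 17·1010 + 9
19: 17179 = 19·904 + 3
23: 17179 = 23·746 + 21
29: 17179 = 29·592 + 11
31: 17179 = 31·554 + 5
37: 17179 = 37·464 + 11
41: 17179 = 41·419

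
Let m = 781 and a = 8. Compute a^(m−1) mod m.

8^1 ≡ 8 (mod 781)
8^2 ≡ 8^2 = 64 ≡ 64 (mod 781)
8^4 ≡ 64^2 = 4096 ≡ 191 (mod 781)
8^8 ≡ 191^2 = 36481 ≡ 555 (mod 781)
8^16 ≡ 555^2 = 308025 ≡ 311 (mod 781)
8^32 ≡ 311^2 = 96721 ≡ 658 (mod 781)
8^64 ≡ 658^2 = 432964 ≡ 290 (mod 781)
8^128 ≡ 290^2 = 84100 ≡ 533 (mod 781)
8^256 ≡ 533^2 = 284089 ≡ 586 (mod 781)
8^512 ≡ 586^2 = 343396 ≡ 537 (mod 781)
780 = 512 + 256 + 8 + 4 in binary powers of 2.
So 8^780 ≡ 537 · 586 · 555 · 191 ≡ 375 (mod 781).
Since 375 ≠ 1, base 8 is a Fermat witness: 781 is composite.

375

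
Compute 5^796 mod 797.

1

5^1 ≡ 5 (mod 797)
5^2 ≡ 5^2 = 25 ≡ 25 (mod 797)
5^4 ≡ 25^2 = 625 ≡ 625 (mod 797)
5^8 ≡ 625^2 = 390625 ≡ 95 (mod 797)
5^16 ≡ 95^2 = 9025 ≡ 258 (mod 797)
5^32 ≡ 258^2 = 66564 ≡ 413 (mod 797)
5^64 ≡ 413^2 = 170569 ≡ 11 (mod 797)
5^128 ≡ 11^2 = 121 ≡ 121 (mod 797)
5^256 ≡ 121^2 = 14641 ≡ 295 (mod 797)
5^512 ≡ 295^2 = 87025 ≡ 152 (mod 797)
796 = 512 + 256 + 16 + 8 + 4 in binary powers of 2.
So 5^796 ≡ 152 · 295 · 258 · 95 · 625 ≡ 1 (mod 797).
Since the result is 1, base 5 gives no evidence that 797 is composite.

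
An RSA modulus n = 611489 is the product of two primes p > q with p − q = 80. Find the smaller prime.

Since p = q + 80, we have 611489 = q(q + 80), so q² + 80q − 611489 = 0.
Discriminant: 80² + 4·611489 = 6400 + 2445956 = 2452356; √2452356 = 1566.
q = (−80 + 1566)/2 = 743, and p = q + 80 = 823.
Check: 743 · 823 = 611489.

743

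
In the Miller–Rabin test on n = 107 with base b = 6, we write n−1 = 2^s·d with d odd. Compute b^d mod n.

107 − 1 = 106 = 2^1 · 53, so d = 53.
6^1 ≡ 6 (mod 107)
6^2 ≡ 6^2 = 36 ≡ 36 (mod 107)
6^4 ≡ 36^2 = 1296 ≡ 12 (mod 107)
6^8 ≡ 12^2 = 144 ≡ 37 (mod 107)
6^16 ≡ 37^2 = 1369 ≡ 85 (mod 107)
6^32 ≡ 85^2 = 7225 ≡ 56 (mod 107)
53 = 32 + 16 + 4 + 1 in binary powers of 2.
So 6^53 ≡ 56 · 85 · 12 · 6 ≡ 106 (mod 107).
Since 6^d ≡ 106 (mod 107), base 6 does not prove 107 composite.

106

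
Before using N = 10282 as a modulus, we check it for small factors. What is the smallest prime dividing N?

10282 is even: 2 divides it.

2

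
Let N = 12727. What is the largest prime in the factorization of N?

89

12727 = 11 · 1157
1157 = 13 · 89
89 is prime.
So 12727 = 11 · 13 · 89; the largest prime factor is 89.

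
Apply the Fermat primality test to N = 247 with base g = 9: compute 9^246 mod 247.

9^1 ≡ 9 (mod 247)
9^2 ≡ 9^2 = 81 ≡ 81 (mod 247)
9^4 ≡ 81^2 = 6561 ≡ 139 (mod 247)
9^8 ≡ 139^2 = 19321 ≡ 55 (mod 247)
9^16 ≡ 55^2 = 3025 ≡ 61 (mod 247)
9^32 ≡ 61^2 = 3721 ≡ 16 (mod 247)
9^64 ≡ 16^2 = 256 ≡ 9 (mod 247)
9^128 ≡ 9^2 = 81 ≡ 81 (mod 247)
246 = 128 + 64 + 32 + 16 + 4 + 2 in binary powers of 2.
So 9^246 ≡ 81 · 9 · 16 · 61 · 139 · 81 ≡ 235 (mod 247).
Since 235 ≠ 1, base 9 is a Fermat witness: 247 is composite.

235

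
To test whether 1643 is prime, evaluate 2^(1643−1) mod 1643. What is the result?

2^1 ≡ 2 (mod 1643)
2^2 ≡ 2^2 = 4 ≡ 4 (mod 1643)
2^4 ≡ 4^2 = 16 ≡ 16 (mod 1643)
2^8 ≡ 16^2 = 256 ≡ 256 (mod 1643)
2^16 ≡ 256^2 = 65536 ≡ 1459 (mod 1643)
2^32 ≡ 1459^2 = 2128681 ≡ 996 (mod 1643)
2^64 ≡ 996^2 = 992016 ≡ 1287 (mod 1643)
2^128 ≡ 1287^2 = 1656369 ≡ 225 (mod 1643)
2^256 ≡ 225^2 = 50625 ≡ 1335 (mod 1643)
2^512 ≡ 1335^2 = 1782225 ≡ 1213 (mod 1643)
2^1024 ≡ 1213^2 = 1471369 ≡ 884 (mod 1643)
1642 = 1024 + 512 + 64 + 32 + 8 + 2 in binary powers of 2.
So 2^1642 ≡ 884 · 1213 · 1287 · 996 · 256 · 4 ≡ 779 (mod 1643).
Since 779 ≠ 1, base 2 is a Fermat witness: 1643 is composite.

779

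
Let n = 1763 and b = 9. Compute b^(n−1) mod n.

9^1 ≡ 9 (mod 1763)
9^2 ≡ 9^2 = 81 ≡ 81 (mod 1763)
9^4 ≡ 81^2 = 6561 ≡ 1272 (mod 1763)
9^8 ≡ 1272^2 = 1617984 ≡ 1313 (mod 1763)
9^16 ≡ 1313^2 = 1723969 ≡ 1518 (mod 1763)
9^32 ≡ 1518^2 = 2304324 ≡ 83 (mod 1763)
9^64 ≡ 83^2 = 6889 ≡ 1600 (mod 1763)
9^128 ≡ 1600^2 = 2560000 ≡ 124 (mod 1763)
9^256 ≡ 124^2 = 15376 ≡ 1272 (mod 1763)
9^512 ≡ 1272^2 = 1617984 ≡ 1313 (mod 1763)
9^1024 ≡ 1313^2 = 1723969 ≡ 1518 (mod 1763)
1762 = 1024 + 512 + 128 + 64 + 32 + 2 in binary powers of 2.
So 9^1762 ≡ 1518 · 1313 · 124 · 1600 · 83 · 81 ≡ 1393 (mod 1763).
Since 1393 ≠ 1, base 9 is a Fermat witness: 1763 is composite.

1393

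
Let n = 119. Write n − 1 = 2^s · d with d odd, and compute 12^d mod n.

119 − 1 = 118 = 2^1 · 59, so d = 59.
12^1 ≡ 12 (mod 119)
12^2 ≡ 12^2 = 144 ≡ 25 (mod 119)
12^4 ≡ 25^2 = 625 ≡ 30 (mod 119)
12^8 ≡ 30^2 = 900 ≡ 67 (mod 119)
12^16 ≡ 67^2 = 4489 ≡ 86 (mod 119)
12^32 ≡ 86^2 = 7396 ≡ 18 (mod 119)
59 = 32 + 16 + 8 + 2 + 1 in binary powers of 2.
So 12^59 ≡ 18 · 86 · 67 · 25 · 12 ≡ 108 (mod 119).
Squaring chain: 108; never reaches −1, so base 12 is a Miller–Rabin witness that 119 is composite.

108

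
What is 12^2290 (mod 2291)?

12^1 ≡ 12 (mod 2291)
12^2 ≡ 12^2 = 144 ≡ 144 (mod 2291)
12^4 ≡ 144^2 = 20736 ≡ 117 (mod 2291)
12^8 ≡ 117^2 = 13689 ≡ 2234 (mod 2291)
12^16 ≡ 2234^2 = 4990756 ≡ 958 (mod 2291)
12^32 ≡ 958^2 = 917764 ≡ 1364 (mod 2291)
12^64 ≡ 1364^2 = 1860496 ≡ 204 (mod 2291)
12^128 ≡ 204^2 = 41616 ≡ 378 (mod 2291)
12^256 ≡ 378^2 = 142884 ≡ 842 (mod 2291)
12^512 ≡ 842^2 = 708964 ≡ 1045 (mod 2291)
12^1024 ≡ 1045^2 = 1092025 ≡ 1509 (mod 2291)
12^2048 ≡ 1509^2 = 2277081 ≡ 2118 (mod 2291)
2290 = 2048 + 128 + 64 + 32 + 16 + 2 in binary powers of 2.
So 12^2290 ≡ 2118 · 378 · 204 · 1364 · 958 · 144 ≡ 144 (mod 2291).
Since 144 ≠ 1, base 12 is a Fermat witness: 2291 is composite.

144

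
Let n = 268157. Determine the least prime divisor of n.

23

268157 is odd.
Digit sum 29, not divisible by 3.
Ends in 7: not divisible by 5.
7: 268157 = 7·38308 + 1
11: 268157 = 11·24377 + 10
13: 268157 = 13·20627 + 6
17: 268157 = 17·15773 + 16
19: 268157 = 19·14113 + 10
23: 268157 = 23·11659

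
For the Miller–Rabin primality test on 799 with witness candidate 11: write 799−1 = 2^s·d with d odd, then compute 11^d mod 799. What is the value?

799 − 1 = 798 = 2^1 · 399, so d = 399.
11^1 ≡ 11 (mod 799)
11^2 ≡ 11^2 = 121 ≡ 121 (mod 799)
11^4 ≡ 121^2 = 14641 ≡ 259 (mod 799)
11^8 ≡ 259^2 = 67081 ≡ 764 (mod 799)
11^16 ≡ 764^2 = 583696 ≡ 426 (mod 799)
11^32 ≡ 426^2 = 181476 ≡ 103 (mod 799)
11^64 ≡ 103^2 = 10609 ≡ 222 (mod 799)
11^128 ≡ 222^2 = 49284 ≡ 545 (mod 799)
11^256 ≡ 545^2 = 297025 ≡ 596 (mod 799)
399 = 256 + 128 + 8 + 4 + 2 + 1 in binary powers of 2.
So 11^399 ≡ 596 · 545 · 764 · 259 · 121 · 11 ≡ 82 (mod 799).
Squaring chain: 82; never reaches −1, so base 11 is a Miller–Rabin witness that 799 is composite.

82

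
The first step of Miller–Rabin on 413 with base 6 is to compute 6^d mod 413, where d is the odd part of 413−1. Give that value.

413 − 1 = 412 = 2^2 · 103, so d = 103.
6^1 ≡ 6 (mod 413)
6^2 ≡ 6^2 = 36 ≡ 36 (mod 413)
6^4 ≡ 36^2 = 1296 ≡ 57 (mod 413)
6^8 ≡ 57^2 = 3249 ≡ 358 (mod 413)
6^16 ≡ 358^2 = 128164 ≡ 134 (mod 413)
6^32 ≡ 134^2 = 17956 ≡ 197 (mod 413)
6^64 ≡ 197^2 = 38809 ≡ 400 (mod 413)
103 = 64 + 32 + 4 + 2 + 1 in binary powers of 2.
So 6^103 ≡ 400 · 197 · 57 · 36 · 6 ≡ 279 (mod 413).
Squaring chain: 279 → 197; never reaches −1, so base 6 is a Miller–Rabin witness that 413 is composite.

279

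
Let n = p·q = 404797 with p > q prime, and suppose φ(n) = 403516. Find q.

563

φ(n) = (p−1)(q−1) = n − (p+q) + 1, so p + q = 404797 − 403516 + 1 = 1282.
p and q are the roots of t² − 1282t + 404797 = 0.
Discriminant: 1282² − 4·404797 = 1643524 − 1619188 = 24336; √24336 = 156.
q = (1282 − 156)/2 = 563, p = (1282 + 156)/2 = 719.
Check: 563 · 719 = 404797.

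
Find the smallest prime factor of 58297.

58297 is odd.
Digit sum 31, not divisible by 3.
Ends in 7: not divisible by 5.
7: 58297 = 7·8328 + 1
11: 58297 = 11·5299 + 8
13: 58297 = 13·4484 + 5
17: 58297 = 17·3429 + 4
19: 58297 = 19·3068 + 5
23: 58297 = 23·2534 + 15
29: 58297 = 29·2010 + 7
31: 58297 = 31·1880 + 17
37: 58297 = 37·1575 + 22
41: 58297 = 41·1421 + 36
43: 58297 = 43·1355 + 32
47: 58297 = 47·1240 + 17
53: 58297 = 53·1099 + 50
59: 58297 = 59·988 + 5
61: 58297 = 61·955 + 42
67: 58297 = 67·870 + 7
71: 58297 = 71·821 + 6
73: 58297 = 73·798 + 43
79: 58297 = 79·737 + 74
83: 58297 = 83·702 + 31
89: 58297 = 89·655 + 2
97: 58297 = 97·601

97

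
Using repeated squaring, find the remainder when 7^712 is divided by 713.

679

7^1 ≡ 7 (mod 713)
7^2 ≡ 7^2 = 49 ≡ 49 (mod 713)
7^4 ≡ 49^2 = 2401 ≡ 262 (mod 713)
7^8 ≡ 262^2 = 68644 ≡ 196 (mod 713)
7^16 ≡ 196^2 = 38416 ≡ 627 (mod 713)
7^32 ≡ 627^2 = 393129 ≡ 266 (mod 713)
7^64 ≡ 266^2 = 70756 ≡ 169 (mod 713)
7^128 ≡ 169^2 = 28561 ≡ 41 (mod 713)
7^256 ≡ 41^2 = 1681 ≡ 255 (mod 713)
7^512 ≡ 255^2 = 65025 ≡ 142 (mod 713)
712 = 512 + 128 + 64 + 8 in binary powers of 2.
So 7^712 ≡ 142 · 41 · 169 · 196 ≡ 679 (mod 713).
Since 679 ≠ 1, base 7 is a Fermat witness: 713 is composite.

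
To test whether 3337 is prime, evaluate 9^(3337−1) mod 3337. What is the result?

9^1 ≡ 9 (mod 3337)
9^2 ≡ 9^2 = 81 ≡ 81 (mod 3337)
9^4 ≡ 81^2 = 6561 ≡ 3224 (mod 3337)
9^8 ≡ 3224^2 = 10394176 ≡ 2758 (mod 3337)
9^16 ≡ 2758^2 = 7606564 ≡ 1541 (mod 3337)
9^32 ≡ 1541^2 = 2374681 ≡ 2074 (mod 3337)
9^64 ≡ 2074^2 = 4301476 ≡ 83 (mod 3337)
9^128 ≡ 83^2 = 6889 ≡ 215 (mod 3337)
9^256 ≡ 215^2 = 46225 ≡ 2844 (mod 3337)
9^512 ≡ 2844^2 = 8088336 ≡ 2785 (mod 3337)
9^1024 ≡ 2785^2 = 7756225 ≡ 1037 (mod 3337)
9^2048 ≡ 1037^2 = 1075369 ≡ 855 (mod 3337)
3336 = 2048 + 1024 + 256 + 8 in binary powers of 2.
So 9^3336 ≡ 855 · 1037 · 2844 · 2758 ≡ 714 (mod 3337).
Since 714 ≠ 1, base 9 is a Fermat witness: 3337 is composite.

714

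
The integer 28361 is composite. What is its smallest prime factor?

79

28361 is odd.
Digit sum 20, not divisible by 3.
Ends in 1: not divisible by 5.
7: 28361 = 7·4051 + 4
11: 28361 = 11·2578 + 3
13: 28361 = 13·2181 + 8
17: 28361 = 17·1668 + 5
19: 28361 = 19·1492 + 13
23: 28361 = 23·1233 + 2
29: 28361 = 29·977 + 28
31: 28361 = 31·914 + 27
37: 28361 = 37·766 + 19
41: 28361 = 41·691 + 30
43: 28361 = 43·659 + 24
47: 28361 = 47·603 + 20
53: 28361 = 53·535 + 6
59: 28361 = 59·480 + 41
61: 28361 = 61·464 + 57
67: 28361 = 67·423 + 20
71: 28361 = 71·399 + 32
73: 28361 = 73·388 + 37
79: 28361 = 79·359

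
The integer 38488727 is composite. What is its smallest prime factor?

38488727 is odd.
Digit sum 47, not divisible by 3.
Ends in 7: not divisible by 5.
7: 38488727 = 7·5498389 + 4
11: 38488727 = 11·3498975 + 2
13: 38488727 = 13·2960671 + 4
17: 38488727 = 17·2264042 + 13
19: 38488727 = 19·2025722 + 9
23: 38488727 = 23·1673422 + 21
29: 38488727 = 29·1327197 + 14
31: 38488727 = 31·1241571 + 26
37: 38488727 = 37·1040235 + 32
41: 38488727 = 41·938749 + 18
43: 38488727 = 43·895086 + 29
47: 38488727 = 47·818909 + 4
53: 38488727 = 53·726202 + 21
59: 38488727 = 59·652351 + 18
61: 38488727 = 61·630962 + 45
67: 38488727 = 67·574458 + 41
71: 38488727 = 71·542094 + 53
73: 38488727 = 73·527242 + 61
79: 38488727 = 79·487199 + 6
83: 38488727 = 83·463719 + 50
89: 38488727 = 89·432457 + 54
97: 38488727 = 97·396791

97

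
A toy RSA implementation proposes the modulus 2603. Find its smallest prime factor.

19

2603 is odd.
Digit sum 11, not divisible by 3.
Ends in 3: not divisible by 5.
7: 2603 = 7·371 + 6
11: 2603 = 11·236 + 7
13: 2603 = 13·200 + 3
17: 2603 = 17·153 + 2
19: 2603 = 19·137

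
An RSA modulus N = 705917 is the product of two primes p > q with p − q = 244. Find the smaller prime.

Since p = q + 244, we have 705917 = q(q + 244), so q² + 244q − 705917 = 0.
Discriminant: 244² + 4·705917 = 59536 + 2823668 = 2883204; √2883204 = 1698.
q = (−244 + 1698)/2 = 727, and p = q + 244 = 971.
Check: 727 · 971 = 705917.

727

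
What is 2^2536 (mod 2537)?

2^1 ≡ 2 (mod 2537)
2^2 ≡ 2^2 = 4 ≡ 4 (mod 2537)
2^4 ≡ 4^2 = 16 ≡ 16 (mod 2537)
2^8 ≡ 16^2 = 256 ≡ 256 (mod 2537)
2^16 ≡ 256^2 = 65536 ≡ 2111 (mod 2537)
2^32 ≡ 2111^2 = 4456321 ≡ 1349 (mod 2537)
2^64 ≡ 1349^2 = 1819801 ≡ 772 (mod 2537)
2^128 ≡ 772^2 = 595984 ≡ 2326 (mod 2537)
2^256 ≡ 2326^2 = 5410276 ≡ 1392 (mod 2537)
2^512 ≡ 1392^2 = 1937664 ≡ 1933 (mod 2537)
2^1024 ≡ 1933^2 = 3736489 ≡ 2025 (mod 2537)
2^2048 ≡ 2025^2 = 4100625 ≡ 833 (mod 2537)
2536 = 2048 + 256 + 128 + 64 + 32 + 8 in binary powers of 2.
So 2^2536 ≡ 833 · 1392 · 2326 · 772 · 1349 · 256 ≡ 2369 (mod 2537).
Since 2369 ≠ 1, base 2 is a Fermat witness: 2537 is composite.

2369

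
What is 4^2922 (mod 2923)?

4^1 ≡ 4 (mod 2923)
4^2 ≡ 4^2 = 16 ≡ 16 (mod 2923)
4^4 ≡ 16^2 = 256 ≡ 256 (mod 2923)
4^8 ≡ 256^2 = 65536 ≡ 1230 (mod 2923)
4^16 ≡ 1230^2 = 1512900 ≡ 1709 (mod 2923)
4^32 ≡ 1709^2 = 2920681 ≡ 604 (mod 2923)
4^64 ≡ 604^2 = 364816 ≡ 2364 (mod 2923)
4^128 ≡ 2364^2 = 5588496 ≡ 2643 (mod 2923)
4^256 ≡ 2643^2 = 6985449 ≡ 2402 (mod 2923)
4^512 ≡ 2402^2 = 5769604 ≡ 2525 (mod 2923)
4^1024 ≡ 2525^2 = 6375625 ≡ 562 (mod 2923)
4^2048 ≡ 562^2 = 315844 ≡ 160 (mod 2923)
2922 = 2048 + 512 + 256 + 64 + 32 + 8 + 2 in binary powers of 2.
So 4^2922 ≡ 160 · 2525 · 2402 · 2364 · 604 · 1230 · 16 ≡ 100 (mod 2923).
Since 100 ≠ 1, base 4 is a Fermat witness: 2923 is composite.

100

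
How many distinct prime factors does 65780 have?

65780 = 2^2 · 16445
16445 = 5 · 3289
3289 = 11 · 299
299 = 13 · 23
65780 = 2^2 · 5 · 11 · 13 · 23, which has 5 distinct prime factors.

5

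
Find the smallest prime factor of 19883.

59

19883 is odd.
Digit sum 29, not divisible by 3.
Ends in 3: not divisible by 5.
7: 19883 = 7·2840 + 3
11: 19883 = 11·1807 + 6
13: 19883 = 13·1529 + 6
17: 19883 = 17·1169 + 10
19: 19883 = 19·1046 + 9
23: 19883 = 23·864 + 11
29: 19883 = 29·685 + 18
31: 19883 = 31·641 + 12
37: 19883 = 37·537 + 14
41: 19883 = 41·484 + 39
43: 19883 = 43·462 + 17
47: 19883 = 47·423 + 2
53: 19883 = 53·375 + 8
59: 19883 = 59·337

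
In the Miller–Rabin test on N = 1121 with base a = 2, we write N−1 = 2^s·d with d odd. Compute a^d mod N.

998

1121 − 1 = 1120 = 2^5 · 35, so d = 35.
2^1 ≡ 2 (mod 1121)
2^2 ≡ 2^2 = 4 ≡ 4 (mod 1121)
2^4 ≡ 4^2 = 16 ≡ 16 (mod 1121)
2^8 ≡ 16^2 = 256 ≡ 256 (mod 1121)
2^16 ≡ 256^2 = 65536 ≡ 518 (mod 1121)
2^32 ≡ 518^2 = 268324 ≡ 405 (mod 1121)
35 = 32 + 2 + 1 in binary powers of 2.
So 2^35 ≡ 405 · 4 · 2 ≡ 998 (mod 1121).
Squaring chain: 998 → 556 → 861 → 340 → 137; never reaches −1, so base 2 is a Miller–Rabin witness that 1121 is composite.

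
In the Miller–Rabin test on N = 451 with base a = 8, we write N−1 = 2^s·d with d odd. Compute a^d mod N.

296

451 − 1 = 450 = 2^1 · 225, so d = 225.
8^1 ≡ 8 (mod 451)
8^2 ≡ 8^2 = 64 ≡ 64 (mod 451)
8^4 ≡ 64^2 = 4096 ≡ 37 (mod 451)
8^8 ≡ 37^2 = 1369 ≡ 16 (mod 451)
8^16 ≡ 16^2 = 256 ≡ 256 (mod 451)
8^32 ≡ 256^2 = 65536 ≡ 141 (mod 451)
8^64 ≡ 141^2 = 19881 ≡ 37 (mod 451)
8^128 ≡ 37^2 = 1369 ≡ 16 (mod 451)
225 = 128 + 64 + 32 + 1 in binary powers of 2.
So 8^225 ≡ 16 · 37 · 141 · 8 ≡ 296 (mod 451).
Squaring chain: 296; never reaches −1, so base 8 is a Miller–Rabin witness that 451 is composite.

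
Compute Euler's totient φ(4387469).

4306176

Factor: 4387469 = 127 · 179 · 193.
φ(4387469) = (127−1) · (179−1) · (193−1) = 126 · 178 · 192 = 4306176.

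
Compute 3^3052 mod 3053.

909

3^1 ≡ 3 (mod 3053)
3^2 ≡ 3^2 = 9 ≡ 9 (mod 3053)
3^4 ≡ 9^2 = 81 ≡ 81 (mod 3053)
3^8 ≡ 81^2 = 6561 ≡ 455 (mod 3053)
3^16 ≡ 455^2 = 207025 ≡ 2474 (mod 3053)
3^32 ≡ 2474^2 = 6120676 ≡ 2464 (mod 3053)
3^64 ≡ 2464^2 = 6071296 ≡ 1932 (mod 3053)
3^128 ≡ 1932^2 = 3732624 ≡ 1858 (mod 3053)
3^256 ≡ 1858^2 = 3452164 ≡ 2274 (mod 3053)
3^512 ≡ 2274^2 = 5171076 ≡ 2347 (mod 3053)
3^1024 ≡ 2347^2 = 5508409 ≡ 797 (mod 3053)
3^2048 ≡ 797^2 = 635209 ≡ 185 (mod 3053)
3052 = 2048 + 512 + 256 + 128 + 64 + 32 + 8 + 4 in binary powers of 2.
So 3^3052 ≡ 185 · 2347 · 2274 · 1858 · 1932 · 2464 · 455 · 81 ≡ 909 (mod 3053).
Since 909 ≠ 1, base 3 is a Fermat witness: 3053 is composite.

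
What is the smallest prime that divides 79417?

13

79417 is odd.
Digit sum 28, not divisible by 3.
Ends in 7: not divisible by 5.
7: 79417 = 7·11345 + 2
11: 79417 = 11·7219 + 8
13: 79417 = 13·6109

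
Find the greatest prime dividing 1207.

1207 = 17 · 71
71 is prime.
So 1207 = 17 · 71; the largest prime factor is 71.

71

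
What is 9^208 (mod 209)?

47

9^1 ≡ 9 (mod 209)
9^2 ≡ 9^2 = 81 ≡ 81 (mod 209)
9^4 ≡ 81^2 = 6561 ≡ 82 (mod 209)
9^8 ≡ 82^2 = 6724 ≡ 36 (mod 209)
9^16 ≡ 36^2 = 1296 ≡ 42 (mod 209)
9^32 ≡ 42^2 = 1764 ≡ 92 (mod 209)
9^64 ≡ 92^2 = 8464 ≡ 104 (mod 209)
9^128 ≡ 104^2 = 10816 ≡ 157 (mod 209)
208 = 128 + 64 + 16 in binary powers of 2.
So 9^208 ≡ 157 · 104 · 42 ≡ 47 (mod 209).
Since 47 ≠ 1, base 9 is a Fermat witness: 209 is composite.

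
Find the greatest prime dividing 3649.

3649 = 41 · 89
89 is prime.
So 3649 = 41 · 89; the largest prime factor is 89.

89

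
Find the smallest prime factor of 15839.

47

15839 is odd.
Digit sum 26, not divisible by 3.
Ends in 9: not divisible by 5.
7: 15839 = 7·2262 + 5
11: 15839 = 11·1439 + 10
13: 15839 = 13·1218 + 5
17: 15839 = 17·931 + 12
19: 15839 = 19·833 + 12
23: 15839 = 23·688 + 15
29: 15839 = 29·546 + 5
31: 15839 = 31·510 + 29
37: 15839 = 37·428 + 3
41: 15839 = 41·386 + 13
43: 15839 = 43·368 + 15
47: 15839 = 47·337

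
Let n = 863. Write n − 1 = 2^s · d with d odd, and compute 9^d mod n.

863 − 1 = 862 = 2^1 · 431, so d = 431.
9^1 ≡ 9 (mod 863)
9^2 ≡ 9^2 = 81 ≡ 81 (mod 863)
9^4 ≡ 81^2 = 6561 ≡ 520 (mod 863)
9^8 ≡ 520^2 = 270400 ≡ 281 (mod 863)
9^16 ≡ 281^2 = 78961 ≡ 428 (mod 863)
9^32 ≡ 428^2 = 183184 ≡ 228 (mod 863)
9^64 ≡ 228^2 = 51984 ≡ 204 (mod 863)
9^128 ≡ 204^2 = 41616 ≡ 192 (mod 863)
9^256 ≡ 192^2 = 36864 ≡ 618 (mod 863)
431 = 256 + 128 + 32 + 8 + 4 + 2 + 1 in binary powers of 2.
So 9^431 ≡ 618 · 192 · 228 · 281 · 520 · 81 · 9 ≡ 1 (mod 863).
Since 9^d ≡ 1 (mod 863), base 9 does not prove 863 composite.

1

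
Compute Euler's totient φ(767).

Factor: 767 = 13 · 59.
φ(767) = (13−1) · (59−1) = 12 · 58 = 696.

696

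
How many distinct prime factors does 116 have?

116 = 2^2 · 29
116 = 2^2 · 29, which has 2 distinct prime factors.

2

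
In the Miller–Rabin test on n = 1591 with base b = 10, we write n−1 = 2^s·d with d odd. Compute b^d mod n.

778

1591 − 1 = 1590 = 2^1 · 795, so d = 795.
10^1 ≡ 10 (mod 1591)
10^2 ≡ 10^2 = 100 ≡ 100 (mod 1591)
10^4 ≡ 100^2 = 10000 ≡ 454 (mod 1591)
10^8 ≡ 454^2 = 206116 ≡ 877 (mod 1591)
10^16 ≡ 877^2 = 769129 ≡ 676 (mod 1591)
10^32 ≡ 676^2 = 456976 ≡ 359 (mod 1591)
10^64 ≡ 359^2 = 128881 ≡ 10 (mod 1591)
10^128 ≡ 10^2 = 100 ≡ 100 (mod 1591)
10^256 ≡ 100^2 = 10000 ≡ 454 (mod 1591)
10^512 ≡ 454^2 = 206116 ≡ 877 (mod 1591)
795 = 512 + 256 + 16 + 8 + 2 + 1 in binary powers of 2.
So 10^795 ≡ 877 · 454 · 676 · 877 · 100 · 10 ≡ 778 (mod 1591).
Squaring chain: 778; never reaches −1, so base 10 is a Miller–Rabin witness that 1591 is composite.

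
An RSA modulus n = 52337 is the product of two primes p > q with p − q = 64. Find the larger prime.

Since p = q + 64, we have 52337 = q(q + 64), so q² + 64q − 52337 = 0.
Discriminant: 64² + 4·52337 = 4096 + 209348 = 213444; √213444 = 462.
q = (−64 + 462)/2 = 199, and p = q + 64 = 263.
Check: 199 · 263 = 52337.

263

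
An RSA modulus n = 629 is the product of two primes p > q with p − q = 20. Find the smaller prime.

Since p = q + 20, we have 629 = q(q + 20), so q² + 20q − 629 = 0.
Discriminant: 20² + 4·629 = 400 + 2516 = 2916; √2916 = 54.
q = (−20 + 54)/2 = 17, and p = q + 20 = 37.
Check: 17 · 37 = 629.

17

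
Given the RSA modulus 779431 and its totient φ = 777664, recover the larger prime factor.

φ(n) = (p−1)(q−1) = n − (p+q) + 1, so p + q = 779431 − 777664 + 1 = 1768.
p and q are the roots of t² − 1768t + 779431 = 0.
Discriminant: 1768² − 4·779431 = 3125824 − 3117724 = 8100; √8100 = 90.
q = (1768 − 90)/2 = 839, p = (1768 + 90)/2 = 929.
Check: 839 · 929 = 779431.

929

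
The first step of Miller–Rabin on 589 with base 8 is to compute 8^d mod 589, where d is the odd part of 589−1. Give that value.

436

589 − 1 = 588 = 2^2 · 147, so d = 147.
8^1 ≡ 8 (mod 589)
8^2 ≡ 8^2 = 64 ≡ 64 (mod 589)
8^4 ≡ 64^2 = 4096 ≡ 562 (mod 589)
8^8 ≡ 562^2 = 315844 ≡ 140 (mod 589)
8^16 ≡ 140^2 = 19600 ≡ 163 (mod 589)
8^32 ≡ 163^2 = 26569 ≡ 64 (mod 589)
8^64 ≡ 64^2 = 4096 ≡ 562 (mod 589)
8^128 ≡ 562^2 = 315844 ≡ 140 (mod 589)
147 = 128 + 16 + 2 + 1 in binary powers of 2.
So 8^147 ≡ 140 · 163 · 64 · 8 ≡ 436 (mod 589).
Squaring chain: 436 → 438; never reaches −1, so base 8 is a Miller–Rabin witness that 589 is composite.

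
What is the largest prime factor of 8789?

8789 = 11 · 799
799 = 17 · 47
47 is prime.
So 8789 = 11 · 17 · 47; the largest prime factor is 47.

47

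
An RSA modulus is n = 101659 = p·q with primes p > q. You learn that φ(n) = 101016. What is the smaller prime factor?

φ(n) = (p−1)(q−1) = n − (p+q) + 1, so p + q = 101659 − 101016 + 1 = 644.
p and q are the roots of t² − 644t + 101659 = 0.
Discriminant: 644² − 4·101659 = 414736 − 406636 = 8100; √8100 = 90.
q = (644 − 90)/2 = 277, p = (644 + 90)/2 = 367.
Check: 277 · 367 = 101659.

277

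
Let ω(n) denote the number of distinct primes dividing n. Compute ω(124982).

5

124982 = 2 · 62491
62491 = 11 · 5681
5681 = 13 · 437
437 = 19 · 23
124982 = 2 · 11 · 13 · 19 · 23, which has 5 distinct prime factors.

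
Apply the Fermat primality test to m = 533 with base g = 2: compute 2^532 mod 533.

2^1 ≡ 2 (mod 533)
2^2 ≡ 2^2 = 4 ≡ 4 (mod 533)
2^4 ≡ 4^2 = 16 ≡ 16 (mod 533)
2^8 ≡ 16^2 = 256 ≡ 256 (mod 533)
2^16 ≡ 256^2 = 65536 ≡ 510 (mod 533)
2^32 ≡ 510^2 = 260100 ≡ 529 (mod 533)
2^64 ≡ 529^2 = 279841 ≡ 16 (mod 533)
2^128 ≡ 16^2 = 256 ≡ 256 (mod 533)
2^256 ≡ 256^2 = 65536 ≡ 510 (mod 533)
2^512 ≡ 510^2 = 260100 ≡ 529 (mod 533)
532 = 512 + 16 + 4 in binary powers of 2.
So 2^532 ≡ 529 · 510 · 16 ≡ 406 (mod 533).
Since 406 ≠ 1, base 2 is a Fermat witness: 533 is composite.

406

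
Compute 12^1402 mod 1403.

12^1 ≡ 12 (mod 1403)
12^2 ≡ 12^2 = 144 ≡ 144 (mod 1403)
12^4 ≡ 144^2 = 20736 ≡ 1094 (mod 1403)
12^8 ≡ 1094^2 = 1196836 ≡ 77 (mod 1403)
12^16 ≡ 77^2 = 5929 ≡ 317 (mod 1403)
12^32 ≡ 317^2 = 100489 ≡ 876 (mod 1403)
12^64 ≡ 876^2 = 767376 ≡ 1338 (mod 1403)
12^128 ≡ 1338^2 = 1790244 ≡ 16 (mod 1403)
12^256 ≡ 16^2 = 256 ≡ 256 (mod 1403)
12^512 ≡ 256^2 = 65536 ≡ 998 (mod 1403)
12^1024 ≡ 998^2 = 996004 ≡ 1277 (mod 1403)
1402 = 1024 + 256 + 64 + 32 + 16 + 8 + 2 in binary powers of 2.
So 12^1402 ≡ 1277 · 256 · 1338 · 876 · 317 · 77 · 144 ≡ 225 (mod 1403).
Since 225 ≠ 1, base 12 is a Fermat witness: 1403 is composite.

225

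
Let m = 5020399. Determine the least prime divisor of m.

47

5020399 is odd.
Digit sum 28, not divisible by 3.
Ends in 9: not divisible by 5.
7: 5020399 = 7·717199 + 6
11: 5020399 = 11·456399 + 10
13: 5020399 = 13·386184 + 7
17: 5020399 = 17·295317 + 10
19: 5020399 = 19·264231 + 10
23: 5020399 = 23·218278 + 5
29: 5020399 = 29·173117 + 6
31: 5020399 = 31·161948 + 11
37: 5020399 = 37·135686 + 17
41: 5020399 = 41·122448 + 31
43: 5020399 = 43·116753 + 20
47: 5020399 = 47·106817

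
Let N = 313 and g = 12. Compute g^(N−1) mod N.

12^1 ≡ 12 (mod 313)
12^2 ≡ 12^2 = 144 ≡ 144 (mod 313)
12^4 ≡ 144^2 = 20736 ≡ 78 (mod 313)
12^8 ≡ 78^2 = 6084 ≡ 137 (mod 313)
12^16 ≡ 137^2 = 18769 ≡ 302 (mod 313)
12^32 ≡ 302^2 = 91204 ≡ 121 (mod 313)
12^64 ≡ 121^2 = 14641 ≡ 243 (mod 313)
12^128 ≡ 243^2 = 59049 ≡ 205 (mod 313)
12^256 ≡ 205^2 = 42025 ≡ 83 (mod 313)
312 = 256 + 32 + 16 + 8 in binary powers of 2.
So 12^312 ≡ 83 · 121 · 302 · 137 ≡ 1 (mod 313).
Since the result is 1, base 12 gives no evidence that 313 is composite.

1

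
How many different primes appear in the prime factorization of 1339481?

5

1339481 = 11 · 121771
121771 = 13 · 9367
9367 = 17 · 551
551 = 19 · 29
1339481 = 11 · 13 · 17 · 19 · 29, which has 5 distinct prime factors.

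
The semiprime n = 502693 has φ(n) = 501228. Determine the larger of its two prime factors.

φ(n) = (p−1)(q−1) = n − (p+q) + 1, so p + q = 502693 − 501228 + 1 = 1466.
p and q are the roots of t² − 1466t + 502693 = 0.
Discriminant: 1466² − 4·502693 = 2149156 − 2010772 = 138384; √138384 = 372.
q = (1466 − 372)/2 = 547, p = (1466 + 372)/2 = 919.
Check: 547 · 919 = 502693.

919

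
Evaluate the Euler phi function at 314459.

Factor: 314459 = 43 · 71 · 103.
φ(314459) = (43−1) · (71−1) · (103−1) = 42 · 70 · 102 = 299880.

299880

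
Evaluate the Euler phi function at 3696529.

Factor: 3696529 = 107 · 179 · 193.
φ(3696529) = (107−1) · (179−1) · (193−1) = 106 · 178 · 192 = 3622656.

3622656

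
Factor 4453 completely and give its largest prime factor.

73

4453 = 61 · 73
73 is prime.
So 4453 = 61 · 73; the largest prime factor is 73.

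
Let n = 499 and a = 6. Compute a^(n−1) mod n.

6^1 ≡ 6 (mod 499)
6^2 ≡ 6^2 = 36 ≡ 36 (mod 499)
6^4 ≡ 36^2 = 1296 ≡ 298 (mod 499)
6^8 ≡ 298^2 = 88804 ≡ 481 (mod 499)
6^16 ≡ 481^2 = 231361 ≡ 324 (mod 499)
6^32 ≡ 324^2 = 104976 ≡ 186 (mod 499)
6^64 ≡ 186^2 = 34596 ≡ 165 (mod 499)
6^128 ≡ 165^2 = 27225 ≡ 279 (mod 499)
6^256 ≡ 279^2 = 77841 ≡ 496 (mod 499)
498 = 256 + 128 + 64 + 32 + 16 + 2 in binary powers of 2.
So 6^498 ≡ 496 · 279 · 165 · 186 · 324 · 36 ≡ 1 (mod 499).
Since the result is 1, base 6 gives no evidence that 499 is composite.

1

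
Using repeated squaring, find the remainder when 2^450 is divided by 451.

122

2^1 ≡ 2 (mod 451)
2^2 ≡ 2^2 = 4 ≡ 4 (mod 451)
2^4 ≡ 4^2 = 16 ≡ 16 (mod 451)
2^8 ≡ 16^2 = 256 ≡ 256 (mod 451)
2^16 ≡ 256^2 = 65536 ≡ 141 (mod 451)
2^32 ≡ 141^2 = 19881 ≡ 37 (mod 451)
2^64 ≡ 37^2 = 1369 ≡ 16 (mod 451)
2^128 ≡ 16^2 = 256 ≡ 256 (mod 451)
2^256 ≡ 256^2 = 65536 ≡ 141 (mod 451)
450 = 256 + 128 + 64 + 2 in binary powers of 2.
So 2^450 ≡ 141 · 256 · 16 · 4 ≡ 122 (mod 451).
Since 122 ≠ 1, base 2 is a Fermat witness: 451 is composite.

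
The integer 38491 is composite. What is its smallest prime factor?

38491 is odd.
Digit sum 25, not divisible by 3.
Ends in 1: not divisible by 5.
7: 38491 = 7·5498 + 5
11: 38491 = 11·3499 + 2
13: 38491 = 13·2960 + 11
17: 38491 = 17·2264 + 3
19: 38491 = 19·2025 + 16
23: 38491 = 23·1673 + 12
29: 38491 = 29·1327 + 8
31: 38491 = 31·1241 + 20
37: 38491 = 37·1040 + 11
41: 38491 = 41·938 + 33
43: 38491 = 43·895 + 6
47: 38491 = 47·818 + 45
53: 38491 = 53·726 + 13
59: 38491 = 59·652 + 23
61: 38491 = 61·631

61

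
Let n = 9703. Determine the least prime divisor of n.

9703 is odd.
Digit sum 19, not divisible by 3.
Ends in 3: not divisible by 5.
7: 9703 = 7·1386 + 1
11: 9703 = 11·882 + 1
13: 9703 = 13·746 + 5
17: 9703 = 17·570 + 13
19: 9703 = 19·510 + 13
23: 9703 = 23·421 + 20
29: 9703 = 29·334 + 17
31: 9703 = 31·313

31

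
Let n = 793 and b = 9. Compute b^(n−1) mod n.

508

9^1 ≡ 9 (mod 793)
9^2 ≡ 9^2 = 81 ≡ 81 (mod 793)
9^4 ≡ 81^2 = 6561 ≡ 217 (mod 793)
9^8 ≡ 217^2 = 47089 ≡ 302 (mod 793)
9^16 ≡ 302^2 = 91204 ≡ 9 (mod 793)
9^32 ≡ 9^2 = 81 ≡ 81 (mod 793)
9^64 ≡ 81^2 = 6561 ≡ 217 (mod 793)
9^128 ≡ 217^2 = 47089 ≡ 302 (mod 793)
9^256 ≡ 302^2 = 91204 ≡ 9 (mod 793)
9^512 ≡ 9^2 = 81 ≡ 81 (mod 793)
792 = 512 + 256 + 16 + 8 in binary powers of 2.
So 9^792 ≡ 81 · 9 · 9 · 302 ≡ 508 (mod 793).
Since 508 ≠ 1, base 9 is a Fermat witness: 793 is composite.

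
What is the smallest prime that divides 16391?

16391 is odd.
Digit sum 20, not divisible by 3.
Ends in 1: not divisible by 5.
7: 16391 = 7·2341 + 4
11: 16391 = 11·1490 + 1
13: 16391 = 13·1260 + 11
17: 16391 = 17·964 + 3
19: 16391 = 19·862 + 13
23: 16391 = 23·712 + 15
29: 16391 = 29·565 + 6
31: 16391 = 31·528 + 23
37: 16391 = 37·443

37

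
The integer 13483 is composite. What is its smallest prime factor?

13483 is odd.
Digit sum 19, not divisible by 3.
Ends in 3: not divisible by 5.
7: 13483 = 7·1926 + 1
11: 13483 = 11·1225 + 8
13: 13483 = 13·1037 + 2
17: 13483 = 17·793 + 2
19: 13483 = 19·709 + 12
23: 13483 = 23·586 + 5
29: 13483 = 29·464 + 27
31: 13483 = 31·434 + 29
37: 13483 = 37·364 + 15
41: 13483 = 41·328 + 35
43: 13483 = 43·313 + 24
47: 13483 = 47·286 + 41
53: 13483 = 53·254 + 21
59: 13483 = 59·228 + 31
61: 13483 = 61·221 + 2
67: 13483 = 67·201 + 16
71: 13483 = 71·189 + 64
73: 13483 = 73·184 + 51
79: 13483 = 79·170 + 53
83: 13483 = 83·162 + 37
89: 13483 = 89·151 + 44
97: 13483 = 97·139

97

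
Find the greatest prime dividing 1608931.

71

1608931 = 17 · 94643
94643 = 31 · 3053
3053 = 43 · 71
71 is prime.
So 1608931 = 17 · 31 · 43 · 71; the largest prime factor is 71.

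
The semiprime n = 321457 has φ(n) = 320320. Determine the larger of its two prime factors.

617

φ(n) = (p−1)(q−1) = n − (p+q) + 1, so p + q = 321457 − 320320 + 1 = 1138.
p and q are the roots of t² − 1138t + 321457 = 0.
Discriminant: 1138² − 4·321457 = 1295044 − 1285828 = 9216; √9216 = 96.
q = (1138 − 96)/2 = 521, p = (1138 + 96)/2 = 617.
Check: 521 · 617 = 321457.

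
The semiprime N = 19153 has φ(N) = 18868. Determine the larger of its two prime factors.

179

φ(n) = (p−1)(q−1) = n − (p+q) + 1, so p + q = 19153 − 18868 + 1 = 286.
p and q are the roots of t² − 286t + 19153 = 0.
Discriminant: 286² − 4·19153 = 81796 − 76612 = 5184; √5184 = 72.
q = (286 − 72)/2 = 107, p = (286 + 72)/2 = 179.
Check: 107 · 179 = 19153.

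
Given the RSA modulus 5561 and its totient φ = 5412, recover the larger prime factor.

φ(n) = (p−1)(q−1) = n − (p+q) + 1, so p + q = 5561 − 5412 + 1 = 150.
p and q are the roots of t² − 150t + 5561 = 0.
Discriminant: 150² − 4·5561 = 22500 − 22244 = 256; √256 = 16.
q = (150 − 16)/2 = 67, p = (150 + 16)/2 = 83.
Check: 67 · 83 = 5561.

83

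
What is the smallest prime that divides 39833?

61

39833 is odd.
Digit sum 26, not divisible by 3.
Ends in 3: not divisible by 5.
7: 39833 = 7·5690 + 3
11: 39833 = 11·3621 + 2
13: 39833 = 13·3064 + 1
17: 39833 = 17·2343 + 2
19: 39833 = 19·2096 + 9
23: 39833 = 23·1731 + 20
29: 39833 = 29·1373 + 16
31: 39833 = 31·1284 + 29
37: 39833 = 37·1076 + 21
41: 39833 = 41·971 + 22
43: 39833 = 43·926 + 15
47: 39833 = 47·847 + 24
53: 39833 = 53·751 + 30
59: 39833 = 59·675 + 8
61: 39833 = 61·653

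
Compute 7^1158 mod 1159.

7^1 ≡ 7 (mod 1159)
7^2 ≡ 7^2 = 49 ≡ 49 (mod 1159)
7^4 ≡ 49^2 = 2401 ≡ 83 (mod 1159)
7^8 ≡ 83^2 = 6889 ≡ 1094 (mod 1159)
7^16 ≡ 1094^2 = 1196836 ≡ 748 (mod 1159)
7^32 ≡ 748^2 = 559504 ≡ 866 (mod 1159)
7^64 ≡ 866^2 = 749956 ≡ 83 (mod 1159)
7^128 ≡ 83^2 = 6889 ≡ 1094 (mod 1159)
7^256 ≡ 1094^2 = 1196836 ≡ 748 (mod 1159)
7^512 ≡ 748^2 = 559504 ≡ 866 (mod 1159)
7^1024 ≡ 866^2 = 749956 ≡ 83 (mod 1159)
1158 = 1024 + 128 + 4 + 2 in binary powers of 2.
So 7^1158 ≡ 83 · 1094 · 83 · 49 ≡ 723 (mod 1159).
Since 723 ≠ 1, base 7 is a Fermat witness: 1159 is composite.

723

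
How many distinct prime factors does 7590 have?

7590 = 2 · 3795
3795 = 3 · 1265
1265 = 5 · 253
253 = 11 · 23
7590 = 2 · 3 · 5 · 11 · 23, which has 5 distinct prime factors.

5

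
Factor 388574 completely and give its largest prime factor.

388574 = 2 · 194287
194287 = 37 · 5251
5251 = 59 · 89
89 is prime.
So 388574 = 2 · 37 · 59 · 89; the largest prime factor is 89.

89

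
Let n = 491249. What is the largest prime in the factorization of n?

71

491249 = 11 · 44659
44659 = 17 · 2627
2627 = 37 · 71
71 is prime.
So 491249 = 11 · 17 · 37 · 71; the largest prime factor is 71.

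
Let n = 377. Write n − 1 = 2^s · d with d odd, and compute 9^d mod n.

377 − 1 = 376 = 2^3 · 47, so d = 47.
9^1 ≡ 9 (mod 377)
9^2 ≡ 9^2 = 81 ≡ 81 (mod 377)
9^4 ≡ 81^2 = 6561 ≡ 152 (mod 377)
9^8 ≡ 152^2 = 23104 ≡ 107 (mod 377)
9^16 ≡ 107^2 = 11449 ≡ 139 (mod 377)
9^32 ≡ 139^2 = 19321 ≡ 94 (mod 377)
47 = 32 + 8 + 4 + 2 + 1 in binary powers of 2.
So 9^47 ≡ 94 · 107 · 152 · 81 · 9 ≡ 237 (mod 377).
Squaring chain: 237 → 373 → 16; never reaches −1, so base 9 is a Miller–Rabin witness that 377 is composite.

237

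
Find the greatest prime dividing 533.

533 = 13 · 41
41 is prime.
So 533 = 13 · 41; the largest prime factor is 41.

41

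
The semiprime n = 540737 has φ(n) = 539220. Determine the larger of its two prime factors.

φ(n) = (p−1)(q−1) = n − (p+q) + 1, so p + q = 540737 − 539220 + 1 = 1518.
p and q are the roots of t² − 1518t + 540737 = 0.
Discriminant: 1518² − 4·540737 = 2304324 − 2162948 = 141376; √141376 = 376.
q = (1518 − 376)/2 = 571, p = (1518 + 376)/2 = 947.
Check: 571 · 947 = 540737.

947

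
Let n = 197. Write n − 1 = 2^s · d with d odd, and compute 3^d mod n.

197 − 1 = 196 = 2^2 · 49, so d = 49.
3^1 ≡ 3 (mod 197)
3^2 ≡ 3^2 = 9 ≡ 9 (mod 197)
3^4 ≡ 9^2 = 81 ≡ 81 (mod 197)
3^8 ≡ 81^2 = 6561 ≡ 60 (mod 197)
3^16 ≡ 60^2 = 3600 ≡ 54 (mod 197)
3^32 ≡ 54^2 = 2916 ≡ 158 (mod 197)
49 = 32 + 16 + 1 in binary powers of 2.
So 3^49 ≡ 158 · 54 · 3 ≡ 183 (mod 197).
Squaring chain: 183 → 196; reaches −1, so base 3 does not prove 197 composite.

183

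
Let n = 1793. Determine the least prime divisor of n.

11

1793 is odd.
Digit sum 20, not divisible by 3.
Ends in 3: not divisible by 5.
7: 1793 = 7·256 + 1
11: 1793 = 11·163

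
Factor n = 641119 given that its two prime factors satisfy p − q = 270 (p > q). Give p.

Since p = q + 270, we have 641119 = q(q + 270), so q² + 270q − 641119 = 0.
Discriminant: 270² + 4·641119 = 72900 + 2564476 = 2637376; √2637376 = 1624.
q = (−270 + 1624)/2 = 677, and p = q + 270 = 947.
Check: 677 · 947 = 641119.

947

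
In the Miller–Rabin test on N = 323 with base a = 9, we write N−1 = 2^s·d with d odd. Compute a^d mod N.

323 − 1 = 322 = 2^1 · 161, so d = 161.
9^1 ≡ 9 (mod 323)
9^2 ≡ 9^2 = 81 ≡ 81 (mod 323)
9^4 ≡ 81^2 = 6561 ≡ 101 (mod 323)
9^8 ≡ 101^2 = 10201 ≡ 188 (mod 323)
9^16 ≡ 188^2 = 35344 ≡ 137 (mod 323)
9^32 ≡ 137^2 = 18769 ≡ 35 (mod 323)
9^64 ≡ 35^2 = 1225 ≡ 256 (mod 323)
9^128 ≡ 256^2 = 65536 ≡ 290 (mod 323)
161 = 128 + 32 + 1 in binary powers of 2.
So 9^161 ≡ 290 · 35 · 9 ≡ 264 (mod 323).
Squaring chain: 264; never reaches −1, so base 9 is a Miller–Rabin witness that 323 is composite.

264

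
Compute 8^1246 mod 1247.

8^1 ≡ 8 (mod 1247)
8^2 ≡ 8^2 = 64 ≡ 64 (mod 1247)
8^4 ≡ 64^2 = 4096 ≡ 355 (mod 1247)
8^8 ≡ 355^2 = 126025 ≡ 78 (mod 1247)
8^16 ≡ 78^2 = 6084 ≡ 1096 (mod 1247)
8^32 ≡ 1096^2 = 1201216 ≡ 355 (mod 1247)
8^64 ≡ 355^2 = 126025 ≡ 78 (mod 1247)
8^128 ≡ 78^2 = 6084 ≡ 1096 (mod 1247)
8^256 ≡ 1096^2 = 1201216 ≡ 355 (mod 1247)
8^512 ≡ 355^2 = 126025 ≡ 78 (mod 1247)
8^1024 ≡ 78^2 = 6084 ≡ 1096 (mod 1247)
1246 = 1024 + 128 + 64 + 16 + 8 + 4 + 2 in binary powers of 2.
So 8^1246 ≡ 1096 · 1096 · 78 · 1096 · 78 · 355 · 64 ≡ 173 (mod 1247).
Since 173 ≠ 1, base 8 is a Fermat witness: 1247 is composite.

173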